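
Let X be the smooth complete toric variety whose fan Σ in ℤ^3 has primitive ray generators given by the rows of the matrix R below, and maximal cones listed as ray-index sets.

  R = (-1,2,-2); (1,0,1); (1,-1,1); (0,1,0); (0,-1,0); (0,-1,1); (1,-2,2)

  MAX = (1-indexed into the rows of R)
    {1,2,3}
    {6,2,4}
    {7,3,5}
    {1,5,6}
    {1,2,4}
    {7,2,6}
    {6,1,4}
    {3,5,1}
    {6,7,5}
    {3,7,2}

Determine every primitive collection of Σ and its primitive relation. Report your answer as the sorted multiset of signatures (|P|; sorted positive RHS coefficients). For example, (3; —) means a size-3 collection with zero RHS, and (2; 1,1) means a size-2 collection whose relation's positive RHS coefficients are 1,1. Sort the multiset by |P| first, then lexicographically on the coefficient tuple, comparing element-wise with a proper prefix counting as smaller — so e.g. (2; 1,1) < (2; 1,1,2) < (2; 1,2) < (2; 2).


7 collections generate NE(X_Σ); each relation:

  P={1,7}:  v_{1} + v_{7} = 0  →  sig = (2; —)
  P={4,5}:  v_{4} + v_{5} = 0  →  sig = (2; —)
  P={2,5}:  v_{2} + v_{5} = v_{3}  →  sig = (2; 1)
  P={3,4}:  v_{3} + v_{4} = v_{2}  →  sig = (2; 1)
  P={3,6}:  v_{3} + v_{6} = v_{7}  →  sig = (2; 1)
  P={4,7}:  v_{4} + v_{7} = v_{2} + v_{6}  →  sig = (2; 1,1)
  P={1,2,6}:  v_{1} + v_{2} + v_{6} = v_{4}  →  sig = (3; 1)

so the primitive-relation signature multiset is
    |P|=2: 6 collections, coeffs (), (), (1), (1), (1), (1,1)
    |P|=3: 1 collection, coeffs (1)


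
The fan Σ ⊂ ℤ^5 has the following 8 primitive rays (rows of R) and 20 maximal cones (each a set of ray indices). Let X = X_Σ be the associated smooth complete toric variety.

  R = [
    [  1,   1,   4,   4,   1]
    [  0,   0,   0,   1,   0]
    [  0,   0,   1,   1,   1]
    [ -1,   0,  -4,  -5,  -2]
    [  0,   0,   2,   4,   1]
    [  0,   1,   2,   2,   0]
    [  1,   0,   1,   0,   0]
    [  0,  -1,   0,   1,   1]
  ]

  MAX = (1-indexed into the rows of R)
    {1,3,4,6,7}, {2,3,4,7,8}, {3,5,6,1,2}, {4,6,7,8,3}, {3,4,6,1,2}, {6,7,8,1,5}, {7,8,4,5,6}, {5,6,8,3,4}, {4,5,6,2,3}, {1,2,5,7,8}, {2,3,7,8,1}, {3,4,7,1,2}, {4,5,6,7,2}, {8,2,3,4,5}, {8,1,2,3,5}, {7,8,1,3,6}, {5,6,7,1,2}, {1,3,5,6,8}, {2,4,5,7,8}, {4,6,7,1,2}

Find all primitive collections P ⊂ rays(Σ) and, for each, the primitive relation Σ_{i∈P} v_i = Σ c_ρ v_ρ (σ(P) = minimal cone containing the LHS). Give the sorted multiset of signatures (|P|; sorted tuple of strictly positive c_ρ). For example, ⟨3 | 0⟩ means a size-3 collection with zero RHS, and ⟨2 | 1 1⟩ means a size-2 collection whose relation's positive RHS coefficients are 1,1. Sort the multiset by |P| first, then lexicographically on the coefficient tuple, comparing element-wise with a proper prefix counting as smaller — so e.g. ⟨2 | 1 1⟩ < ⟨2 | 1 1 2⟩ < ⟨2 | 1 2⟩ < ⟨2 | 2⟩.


5 minimal non-faces of Δ(Σ) (on 8 rays):

  {1,4,8}:  v_{1} + v_{4} + v_{8} = 0  →  sig = ⟨3 | 0⟩
  {2,6,8}:  v_{2} + v_{6} + v_{8} = v_{5}  →  sig = ⟨3 | 1⟩
  {1,4,5}:  v_{1} + v_{4} + v_{5} = v_{2} + v_{6}  →  sig = ⟨3 | 1 1⟩
  {3,5,7}:  v_{3} + v_{5} + v_{7} = v_{1} + v_{8}  →  sig = ⟨3 | 1 1⟩
  {2,3,6,7}:  v_{2} + v_{3} + v_{6} + v_{7} = v_{1}  →  sig = ⟨4 | 1⟩

Signatures (|P|; sorted positive RHS coefficients), sorted:
    |P|=3: 4 collections, coeffs (), (1), (1,1), (1,1)
    |P|=4: 1 collection, coeffs (1)


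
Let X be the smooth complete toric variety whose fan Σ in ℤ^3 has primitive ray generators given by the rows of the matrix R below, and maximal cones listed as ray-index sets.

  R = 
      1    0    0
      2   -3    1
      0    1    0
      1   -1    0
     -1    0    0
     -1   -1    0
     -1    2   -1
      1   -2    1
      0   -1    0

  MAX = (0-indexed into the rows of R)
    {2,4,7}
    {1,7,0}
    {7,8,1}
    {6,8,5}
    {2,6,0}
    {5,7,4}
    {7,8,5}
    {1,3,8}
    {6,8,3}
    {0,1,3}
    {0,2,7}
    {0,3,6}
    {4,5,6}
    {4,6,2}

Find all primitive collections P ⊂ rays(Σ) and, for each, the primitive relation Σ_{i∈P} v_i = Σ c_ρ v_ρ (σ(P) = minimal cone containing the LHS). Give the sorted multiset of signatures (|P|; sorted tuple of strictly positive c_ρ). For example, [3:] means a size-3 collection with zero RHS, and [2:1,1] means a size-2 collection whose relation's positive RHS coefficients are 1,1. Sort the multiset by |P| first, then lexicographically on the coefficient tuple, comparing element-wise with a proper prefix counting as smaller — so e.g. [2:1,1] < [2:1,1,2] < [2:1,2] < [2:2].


The 15 primitive collections of Σ (r=9, n=3):

  • {0,4}:  v_{0} + v_{4} = 0 — sig = [2:]
  • {2,8}:  v_{2} + v_{8} = 0 — sig = [2:]
  • {6,7}:  v_{6} + v_{7} = 0 — sig = [2:]
  • {0,5}:  v_{0} + v_{5} = v_{8} — sig = [2:1]
  • {0,8}:  v_{0} + v_{8} = v_{3} — sig = [2:1]
  • {1,6}:  v_{1} + v_{6} = v_{3} — sig = [2:1]
  • {2,3}:  v_{2} + v_{3} = v_{0} — sig = [2:1]
  • {2,5}:  v_{2} + v_{5} = v_{4} — sig = [2:1]
  • {3,4}:  v_{3} + v_{4} = v_{8} — sig = [2:1]
  • {3,7}:  v_{3} + v_{7} = v_{1} — sig = [2:1]
  • {4,8}:  v_{4} + v_{8} = v_{5} — sig = [2:1]
  • {1,2}:  v_{1} + v_{2} = v_{0} + v_{7} — sig = [2:1,1]
  • {1,4}:  v_{1} + v_{4} = v_{7} + v_{8} — sig = [2:1,1]
  • {1,5}:  v_{1} + v_{5} = v_{7} + 2·v_{8} — sig = [2:1,2]
  • {3,5}:  v_{3} + v_{5} = 2·v_{8} — sig = [2:2]

so the primitive-relation signature multiset is
    [2:]
    [2:]
    [2:]
    [2:1]
    [2:1]
    [2:1]
    [2:1]
    [2:1]
    [2:1]
    [2:1]
    [2:1]
    [2:1,1]
    [2:1,1]
    [2:1,2]
    [2:2]


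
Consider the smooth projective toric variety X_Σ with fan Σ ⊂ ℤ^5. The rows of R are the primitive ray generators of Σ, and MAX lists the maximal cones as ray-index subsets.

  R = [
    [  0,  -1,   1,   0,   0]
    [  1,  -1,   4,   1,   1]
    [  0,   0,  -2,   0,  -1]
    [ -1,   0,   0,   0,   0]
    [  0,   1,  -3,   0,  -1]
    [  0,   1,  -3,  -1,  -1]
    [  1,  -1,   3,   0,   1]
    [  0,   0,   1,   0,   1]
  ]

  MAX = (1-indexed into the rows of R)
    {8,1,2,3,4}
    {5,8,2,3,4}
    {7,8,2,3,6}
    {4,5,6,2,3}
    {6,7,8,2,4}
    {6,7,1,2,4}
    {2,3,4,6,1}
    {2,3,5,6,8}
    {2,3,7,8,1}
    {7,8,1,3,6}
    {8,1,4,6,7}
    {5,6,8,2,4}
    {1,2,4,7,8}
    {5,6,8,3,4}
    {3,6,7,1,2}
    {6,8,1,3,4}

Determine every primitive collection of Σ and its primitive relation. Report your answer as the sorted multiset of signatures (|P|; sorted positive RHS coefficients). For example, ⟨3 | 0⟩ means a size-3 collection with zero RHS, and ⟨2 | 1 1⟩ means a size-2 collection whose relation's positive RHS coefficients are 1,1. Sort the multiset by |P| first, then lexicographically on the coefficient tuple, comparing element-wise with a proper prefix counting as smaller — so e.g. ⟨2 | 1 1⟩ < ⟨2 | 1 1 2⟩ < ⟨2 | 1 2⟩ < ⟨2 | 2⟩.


5 minimal non-faces of Δ(Σ) (on 8 rays):

  • {1,5}:  v_{1} + v_{5} = v_{3}  →  sig = ⟨2 | 1⟩
  • {5,7}:  v_{5} + v_{7} = v_{2} + v_{3} + v_{6} + v_{8}  →  sig = ⟨2 | 1 1 1 1⟩
  • {3,4,7}:  v_{3} + v_{4} + v_{7} = v_{1}  →  sig = ⟨3 | 1⟩
  • {1,2,6,8}:  v_{1} + v_{2} + v_{6} + v_{8} = v_{7}  →  sig = ⟨4 | 1⟩
  • {2,3,4,6,8}:  v_{2} + v_{3} + v_{4} + v_{6} + v_{8} = 0  →  sig = ⟨5 | 0⟩

Sorted signature multiset PRS(X):
{ ⟨2 | 1⟩,  ⟨2 | 1 1 1 1⟩,  ⟨3 | 1⟩,  ⟨4 | 1⟩,  ⟨5 | 0⟩ }


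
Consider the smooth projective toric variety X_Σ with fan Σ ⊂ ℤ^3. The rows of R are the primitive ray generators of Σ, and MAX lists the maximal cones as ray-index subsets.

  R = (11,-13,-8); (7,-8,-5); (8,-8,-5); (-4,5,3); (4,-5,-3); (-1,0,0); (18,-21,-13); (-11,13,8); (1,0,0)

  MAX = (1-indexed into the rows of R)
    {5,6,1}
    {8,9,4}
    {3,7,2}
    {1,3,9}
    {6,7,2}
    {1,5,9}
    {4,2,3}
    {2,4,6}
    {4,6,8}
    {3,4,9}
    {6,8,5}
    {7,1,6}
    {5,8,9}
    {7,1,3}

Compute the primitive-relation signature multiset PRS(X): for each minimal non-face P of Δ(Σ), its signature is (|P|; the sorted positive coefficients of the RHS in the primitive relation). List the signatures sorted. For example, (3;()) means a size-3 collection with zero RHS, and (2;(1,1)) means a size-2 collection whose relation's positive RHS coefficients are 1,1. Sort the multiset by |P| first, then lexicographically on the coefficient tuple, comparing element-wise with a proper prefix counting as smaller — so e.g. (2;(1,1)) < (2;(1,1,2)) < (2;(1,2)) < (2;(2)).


Minimal non-faces — 15 found among 9 rays, 14 max cones:

  P = {1,8}:  v_{1} + v_{8} = 0  →  sig = (2;())
  P = {4,5}:  v_{4} + v_{5} = 0  →  sig = (2;())
  P = {6,9}:  v_{6} + v_{9} = 0  →  sig = (2;())
  P = {1,2}:  v_{1} + v_{2} = v_{7}  →  sig = (2;(1))
  P = {1,4}:  v_{1} + v_{4} = v_{2}  →  sig = (2;(1))
  P = {2,5}:  v_{2} + v_{5} = v_{1}  →  sig = (2;(1))
  P = {2,8}:  v_{2} + v_{8} = v_{4}  →  sig = (2;(1))
  P = {2,9}:  v_{2} + v_{9} = v_{3}  →  sig = (2;(1))
  P = {3,6}:  v_{3} + v_{6} = v_{2}  →  sig = (2;(1))
  P = {7,8}:  v_{7} + v_{8} = v_{2}  →  sig = (2;(1))
  P = {3,5}:  v_{3} + v_{5} = v_{1} + v_{9}  →  sig = (2;(1,1))
  P = {3,8}:  v_{3} + v_{8} = v_{4} + v_{9}  →  sig = (2;(1,1))
  P = {7,9}:  v_{7} + v_{9} = v_{1} + v_{3}  →  sig = (2;(1,1))
  P = {4,7}:  v_{4} + v_{7} = 2·v_{2}  →  sig = (2;(2))
  P = {5,7}:  v_{5} + v_{7} = 2·v_{1}  →  sig = (2;(2))

Hence PRS(X_Σ) =
[(2;()), (2;()), (2;()), (2;(1)), (2;(1)), (2;(1)), (2;(1)), (2;(1)), (2;(1)), (2;(1)), (2;(1,1)), (2;(1,1)), (2;(1,1)), (2;(2)), (2;(2))]


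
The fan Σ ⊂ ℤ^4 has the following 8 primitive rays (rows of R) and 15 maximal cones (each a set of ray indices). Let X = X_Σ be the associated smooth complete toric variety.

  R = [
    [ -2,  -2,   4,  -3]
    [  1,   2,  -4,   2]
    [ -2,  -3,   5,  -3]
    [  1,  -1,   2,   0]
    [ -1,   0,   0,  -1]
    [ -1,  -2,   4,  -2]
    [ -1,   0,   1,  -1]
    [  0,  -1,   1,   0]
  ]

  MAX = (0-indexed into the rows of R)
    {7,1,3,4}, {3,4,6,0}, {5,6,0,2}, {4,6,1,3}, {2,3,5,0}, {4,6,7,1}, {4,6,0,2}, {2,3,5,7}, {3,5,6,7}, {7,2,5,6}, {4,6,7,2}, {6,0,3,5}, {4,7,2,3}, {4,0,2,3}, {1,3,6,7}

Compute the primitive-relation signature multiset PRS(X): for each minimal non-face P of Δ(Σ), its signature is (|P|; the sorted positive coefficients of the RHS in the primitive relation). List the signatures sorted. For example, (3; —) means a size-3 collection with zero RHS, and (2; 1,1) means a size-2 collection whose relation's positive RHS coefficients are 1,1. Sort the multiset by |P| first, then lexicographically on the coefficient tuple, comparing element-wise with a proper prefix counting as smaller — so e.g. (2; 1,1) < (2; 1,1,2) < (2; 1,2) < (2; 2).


Minimal non-faces — 7 found among 8 rays, 15 max cones:

  P={1,5}:  v_{1} + v_{5} = 0 ; sig = (2; —)
  P={0,1}:  v_{0} + v_{1} = v_{4} ; sig = (2; 1)
  P={0,7}:  v_{0} + v_{7} = v_{2} ; sig = (2; 1)
  P={4,5}:  v_{4} + v_{5} = v_{0} ; sig = (2; 1)
  P={1,2}:  v_{1} + v_{2} = v_{4} + v_{7} ; sig = (2; 1,1)
  P={2,3,6}:  v_{2} + v_{3} + v_{6} = 2·v_{5} ; sig = (3; 2)
  P={3,4,6,7}:  v_{3} + v_{4} + v_{6} + v_{7} = v_{5} ; sig = (4; 1)

Sorted signature multiset PRS(X):
    |P|=2: 5 collections, coeffs (), (1), (1), (1), (1,1)
    |P|=3: 1 collection, coeffs (2)
    |P|=4: 1 collection, coeffs (1)


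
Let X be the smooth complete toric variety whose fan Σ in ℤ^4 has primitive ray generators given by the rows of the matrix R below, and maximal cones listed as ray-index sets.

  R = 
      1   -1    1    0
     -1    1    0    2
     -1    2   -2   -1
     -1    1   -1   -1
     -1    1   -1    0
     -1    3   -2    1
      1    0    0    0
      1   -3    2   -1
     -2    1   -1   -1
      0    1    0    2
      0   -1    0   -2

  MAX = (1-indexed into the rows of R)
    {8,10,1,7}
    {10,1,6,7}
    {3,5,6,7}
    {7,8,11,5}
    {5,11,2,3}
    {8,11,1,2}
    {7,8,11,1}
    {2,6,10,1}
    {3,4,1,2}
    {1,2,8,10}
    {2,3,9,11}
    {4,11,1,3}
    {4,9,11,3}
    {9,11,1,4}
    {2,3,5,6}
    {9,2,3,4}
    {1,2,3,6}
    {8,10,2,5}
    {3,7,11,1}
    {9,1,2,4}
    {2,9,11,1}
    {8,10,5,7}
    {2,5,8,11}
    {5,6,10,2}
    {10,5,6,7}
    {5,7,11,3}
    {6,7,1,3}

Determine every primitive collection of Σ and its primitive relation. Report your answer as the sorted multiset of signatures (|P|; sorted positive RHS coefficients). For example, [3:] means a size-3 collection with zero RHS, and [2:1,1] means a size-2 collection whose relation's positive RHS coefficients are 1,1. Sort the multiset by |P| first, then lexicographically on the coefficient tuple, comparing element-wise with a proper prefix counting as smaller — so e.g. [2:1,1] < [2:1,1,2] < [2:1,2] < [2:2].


Minimal non-faces — 20 found among 11 rays, 27 max cones:

  • {1,5}:  v_{1} + v_{5} = 0  →  sig = [2:]
  • {6,8}:  v_{6} + v_{8} = 0  →  sig = [2:]
  • {10,11}:  v_{10} + v_{11} = 0  →  sig = [2:]
  • {2,7}:  v_{2} + v_{7} = v_{10}  →  sig = [2:1]
  • {3,8}:  v_{3} + v_{8} = v_{11}  →  sig = [2:1]
  • {3,10}:  v_{3} + v_{10} = v_{6}  →  sig = [2:1]
  • {6,11}:  v_{6} + v_{11} = v_{3}  →  sig = [2:1]
  • {7,9}:  v_{7} + v_{9} = v_{4}  →  sig = [2:1]
  • {4,7}:  v_{4} + v_{7} = v_{1} + v_{3}  →  sig = [2:1,1]
  • {9,10}:  v_{9} + v_{10} = v_{2} + v_{4}  →  sig = [2:1,1]
  • {4,5}:  v_{4} + v_{5} = v_{2} + v_{3} + v_{11}  →  sig = [2:1,1,1]
  • {4,10}:  v_{4} + v_{10} = v_{1} + v_{2} + v_{3}  →  sig = [2:1,1,1]
  • {6,9}:  v_{6} + v_{9} = v_{2} + v_{3} + v_{4}  →  sig = [2:1,1,1]
  • {4,6}:  v_{4} + v_{6} = v_{1} + v_{2} + 2·v_{3}  →  sig = [2:1,1,2]
  • {4,8}:  v_{4} + v_{8} = v_{1} + v_{2} + 2·v_{11}  →  sig = [2:1,1,2]
  • {5,9}:  v_{5} + v_{9} = 2·v_{2} + v_{3} + 2·v_{11}  →  sig = [2:1,2,2]
  • {8,9}:  v_{8} + v_{9} = v_{1} + 2·v_{2} + 3·v_{11}  →  sig = [2:1,2,3]
  • {2,4,11}:  v_{2} + v_{4} + v_{11} = v_{9}  →  sig = [3:1]
  • {1,3,9}:  v_{1} + v_{3} + v_{9} = 2·v_{4}  →  sig = [3:2]
  • {1,2,3,11}:  v_{1} + v_{2} + v_{3} + v_{11} = v_{4}  →  sig = [4:1]

Sorted signature multiset PRS(X):
{ [2:] ×3,  [2:1] ×5,  [2:1,1] ×2,  [2:1,1,1] ×3,  [2:1,1,2] ×2,  [2:1,2,2],  [2:1,2,3],  [3:1],  [3:2],  [4:1] }


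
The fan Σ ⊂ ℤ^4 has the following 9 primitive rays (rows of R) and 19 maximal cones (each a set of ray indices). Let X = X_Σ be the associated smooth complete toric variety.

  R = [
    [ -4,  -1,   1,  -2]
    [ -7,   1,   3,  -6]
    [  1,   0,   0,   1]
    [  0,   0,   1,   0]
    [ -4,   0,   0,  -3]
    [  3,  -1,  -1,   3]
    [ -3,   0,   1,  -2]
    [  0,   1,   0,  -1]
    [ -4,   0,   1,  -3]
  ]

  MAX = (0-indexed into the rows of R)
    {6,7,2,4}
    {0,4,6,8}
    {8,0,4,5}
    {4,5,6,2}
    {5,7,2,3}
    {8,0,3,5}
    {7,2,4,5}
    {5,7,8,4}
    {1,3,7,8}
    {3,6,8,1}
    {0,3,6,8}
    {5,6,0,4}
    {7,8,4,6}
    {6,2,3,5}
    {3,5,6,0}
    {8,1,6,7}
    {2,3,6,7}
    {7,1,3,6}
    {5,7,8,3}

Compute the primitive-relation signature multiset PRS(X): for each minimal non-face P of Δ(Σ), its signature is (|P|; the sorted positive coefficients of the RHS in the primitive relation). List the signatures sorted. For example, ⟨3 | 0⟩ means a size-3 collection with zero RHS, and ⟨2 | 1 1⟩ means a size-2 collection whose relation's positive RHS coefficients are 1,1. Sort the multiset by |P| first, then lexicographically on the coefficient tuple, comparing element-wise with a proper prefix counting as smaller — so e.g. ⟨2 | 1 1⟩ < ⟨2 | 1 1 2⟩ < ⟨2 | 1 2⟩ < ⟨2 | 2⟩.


11 minimal non-faces of Δ(Σ) (on 9 rays):

  {0,7}:  v_{0} + v_{7} = v_{8} — sig = ⟨2 | 1⟩
  {2,8}:  v_{2} + v_{8} = v_{6} — sig = ⟨2 | 1⟩
  {3,4}:  v_{3} + v_{4} = v_{8} — sig = ⟨2 | 1⟩
  {1,5}:  v_{1} + v_{5} = v_{3} + v_{8} — sig = ⟨2 | 1 1⟩
  {0,1}:  v_{0} + v_{1} = v_{3} + v_{6} + 2·v_{8} — sig = ⟨2 | 1 1 2⟩
  {1,2}:  v_{1} + v_{2} = v_{3} + 2·v_{6} + v_{7} — sig = ⟨2 | 1 1 2⟩
  {1,4}:  v_{1} + v_{4} = v_{6} + v_{7} + 2·v_{8} — sig = ⟨2 | 1 1 2⟩
  {0,2}:  v_{0} + v_{2} = v_{5} + 2·v_{6} — sig = ⟨2 | 1 2⟩
  {5,6,7}:  v_{5} + v_{6} + v_{7} = 0 — sig = ⟨3 | 0⟩
  {5,6,8}:  v_{5} + v_{6} + v_{8} = v_{0} — sig = ⟨3 | 1⟩
  {3,6,7,8}:  v_{3} + v_{6} + v_{7} + v_{8} = v_{1} — sig = ⟨4 | 1⟩

Hence PRS(X_Σ) =
{ ⟨2 | 1⟩ ×3,  ⟨2 | 1 1⟩,  ⟨2 | 1 1 2⟩ ×3,  ⟨2 | 1 2⟩,  ⟨3 | 0⟩,  ⟨3 | 1⟩,  ⟨4 | 1⟩ }


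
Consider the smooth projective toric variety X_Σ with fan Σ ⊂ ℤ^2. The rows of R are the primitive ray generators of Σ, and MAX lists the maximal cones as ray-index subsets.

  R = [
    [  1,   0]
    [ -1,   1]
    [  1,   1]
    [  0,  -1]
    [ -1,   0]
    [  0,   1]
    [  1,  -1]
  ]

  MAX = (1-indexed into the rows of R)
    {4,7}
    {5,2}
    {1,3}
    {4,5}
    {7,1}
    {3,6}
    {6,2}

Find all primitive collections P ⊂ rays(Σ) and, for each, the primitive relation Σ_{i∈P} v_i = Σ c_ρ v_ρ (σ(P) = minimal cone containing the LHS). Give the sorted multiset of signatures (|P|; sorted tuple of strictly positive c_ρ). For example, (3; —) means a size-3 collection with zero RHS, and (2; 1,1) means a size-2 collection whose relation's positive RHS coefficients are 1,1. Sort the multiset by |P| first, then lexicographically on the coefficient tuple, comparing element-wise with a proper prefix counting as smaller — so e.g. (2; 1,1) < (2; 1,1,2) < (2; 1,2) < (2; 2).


14 minimal non-faces of Δ(Σ) (on 7 rays):

  P={1,5}:  v_{1} + v_{5} = 0 ; sig = (2; —)
  P={2,7}:  v_{2} + v_{7} = 0 ; sig = (2; —)
  P={4,6}:  v_{4} + v_{6} = 0 ; sig = (2; —)
  P={1,2}:  v_{1} + v_{2} = v_{6} ; sig = (2; 1)
  P={1,4}:  v_{1} + v_{4} = v_{7} ; sig = (2; 1)
  P={1,6}:  v_{1} + v_{6} = v_{3} ; sig = (2; 1)
  P={2,4}:  v_{2} + v_{4} = v_{5} ; sig = (2; 1)
  P={3,4}:  v_{3} + v_{4} = v_{1} ; sig = (2; 1)
  P={3,5}:  v_{3} + v_{5} = v_{6} ; sig = (2; 1)
  P={5,6}:  v_{5} + v_{6} = v_{2} ; sig = (2; 1)
  P={5,7}:  v_{5} + v_{7} = v_{4} ; sig = (2; 1)
  P={6,7}:  v_{6} + v_{7} = v_{1} ; sig = (2; 1)
  P={2,3}:  v_{2} + v_{3} = 2·v_{6} ; sig = (2; 2)
  P={3,7}:  v_{3} + v_{7} = 2·v_{1} ; sig = (2; 2)

so the primitive-relation signature multiset is
{ (2; —) ×3,  (2; 1) ×9,  (2; 2) ×2 }


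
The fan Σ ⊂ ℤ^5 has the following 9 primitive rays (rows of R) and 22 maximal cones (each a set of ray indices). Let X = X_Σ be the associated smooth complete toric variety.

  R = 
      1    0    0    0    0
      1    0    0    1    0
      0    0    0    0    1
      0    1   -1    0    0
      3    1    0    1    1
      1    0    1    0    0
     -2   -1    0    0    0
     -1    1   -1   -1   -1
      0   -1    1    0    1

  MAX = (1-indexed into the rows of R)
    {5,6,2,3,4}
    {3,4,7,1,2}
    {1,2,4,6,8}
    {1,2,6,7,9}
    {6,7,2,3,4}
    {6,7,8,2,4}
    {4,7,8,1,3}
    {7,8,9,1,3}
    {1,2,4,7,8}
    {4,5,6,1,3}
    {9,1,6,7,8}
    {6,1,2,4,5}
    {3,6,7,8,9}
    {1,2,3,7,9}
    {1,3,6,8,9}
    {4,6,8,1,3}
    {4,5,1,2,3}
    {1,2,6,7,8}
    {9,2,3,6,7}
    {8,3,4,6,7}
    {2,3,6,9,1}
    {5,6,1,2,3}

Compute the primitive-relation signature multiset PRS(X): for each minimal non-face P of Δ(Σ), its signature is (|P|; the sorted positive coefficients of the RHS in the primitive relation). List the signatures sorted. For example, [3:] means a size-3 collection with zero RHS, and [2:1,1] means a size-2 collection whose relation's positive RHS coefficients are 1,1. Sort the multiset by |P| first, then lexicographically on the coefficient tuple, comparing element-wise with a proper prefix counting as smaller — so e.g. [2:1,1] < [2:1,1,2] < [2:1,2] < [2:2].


Minimal non-faces — 9 found among 9 rays, 22 max cones:

  P = {4,9}:  v_{4} + v_{9} = v_{3}  so sig = [2:1]
  P = {5,7}:  v_{5} + v_{7} = v_{2} + v_{3}  so sig = [2:1,1]
  P = {5,9}:  v_{5} + v_{9} = v_{1} + v_{2} + 2·v_{3} + v_{6}  so sig = [2:1,1,1,2]
  P = {5,8}:  v_{5} + v_{8} = v_{1} + 2·v_{4} + v_{6}  so sig = [2:1,1,2]
  P = {2,8,9}:  v_{2} + v_{8} + v_{9} = 0  so sig = [3:]
  P = {2,3,8}:  v_{2} + v_{3} + v_{8} = v_{4}  so sig = [3:1]
  P = {1,4,6,7}:  v_{1} + v_{4} + v_{6} + v_{7} = 0  so sig = [4:]
  P = {1,3,6,7}:  v_{1} + v_{3} + v_{6} + v_{7} = v_{9}  so sig = [4:1]
  P = {1,2,3,4,6}:  v_{1} + v_{2} + v_{3} + v_{4} + v_{6} = v_{5}  so sig = [5:1]

Signatures (|P|; sorted positive RHS coefficients), sorted:
{ [2:1],  [2:1,1],  [2:1,1,1,2],  [2:1,1,2],  [3:],  [3:1],  [4:],  [4:1],  [5:1] }


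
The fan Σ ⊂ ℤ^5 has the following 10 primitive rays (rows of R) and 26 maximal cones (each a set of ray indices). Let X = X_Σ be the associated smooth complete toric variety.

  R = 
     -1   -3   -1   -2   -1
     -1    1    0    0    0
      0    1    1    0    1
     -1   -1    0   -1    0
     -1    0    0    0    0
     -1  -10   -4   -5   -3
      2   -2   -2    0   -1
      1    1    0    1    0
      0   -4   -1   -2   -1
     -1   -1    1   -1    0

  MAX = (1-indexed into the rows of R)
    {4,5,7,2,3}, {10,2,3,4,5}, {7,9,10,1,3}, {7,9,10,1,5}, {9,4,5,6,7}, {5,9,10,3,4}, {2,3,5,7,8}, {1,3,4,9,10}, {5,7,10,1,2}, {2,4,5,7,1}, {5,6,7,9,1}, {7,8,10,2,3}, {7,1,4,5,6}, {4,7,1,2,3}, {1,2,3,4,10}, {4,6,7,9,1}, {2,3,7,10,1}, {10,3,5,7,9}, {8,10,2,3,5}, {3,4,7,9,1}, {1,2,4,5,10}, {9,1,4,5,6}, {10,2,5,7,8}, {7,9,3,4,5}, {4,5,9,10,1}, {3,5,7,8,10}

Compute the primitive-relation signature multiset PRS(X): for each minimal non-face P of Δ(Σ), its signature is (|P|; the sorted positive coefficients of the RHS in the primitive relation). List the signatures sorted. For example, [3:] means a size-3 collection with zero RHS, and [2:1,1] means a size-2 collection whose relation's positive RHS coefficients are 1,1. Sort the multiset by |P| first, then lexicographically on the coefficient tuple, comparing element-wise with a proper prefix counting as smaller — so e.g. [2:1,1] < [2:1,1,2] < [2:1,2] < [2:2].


Σ has 12 primitive collections:

  • {4,8}:  v_{4} + v_{8} = 0  ⟹  sig = [2:]
  • {2,9}:  v_{2} + v_{9} = v_{1}  ⟹  sig = [2:1]
  • {8,9}:  v_{8} + v_{9} = v_{7} + v_{10}  ⟹  sig = [2:1,1]
  • {1,8}:  v_{1} + v_{8} = v_{2} + v_{7} + v_{10}  ⟹  sig = [2:1,1,1]
  • {6,8}:  v_{6} + v_{8} = v_{1} + v_{5} + v_{7} + v_{9}  ⟹  sig = [2:1,1,1,1]
  • {2,6}:  v_{2} + v_{6} = 2·v_{1} + v_{4} + v_{5} + v_{7}  ⟹  sig = [2:1,1,1,2]
  • {6,10}:  v_{6} + v_{10} = v_{1} + v_{5} + 2·v_{9}  ⟹  sig = [2:1,1,2]
  • {3,6}:  v_{3} + v_{6} = 3·v_{4} + v_{7} + v_{9}  ⟹  sig = [2:1,1,3]
  • {4,7,10}:  v_{4} + v_{7} + v_{10} = v_{9}  ⟹  sig = [3:1]
  • {1,3,5}:  v_{1} + v_{3} + v_{5} = 2·v_{4}  ⟹  sig = [3:2]
  • {1,4,5,7,9}:  v_{1} + v_{4} + v_{5} + v_{7} + v_{9} = v_{6}  ⟹  sig = [5:1]
  • {2,3,5,7,10}:  v_{2} + v_{3} + v_{5} + v_{7} + v_{10} = v_{4}  ⟹  sig = [5:1]

Sorted signature multiset PRS(X):
[[2:], [2:1], [2:1,1], [2:1,1,1], [2:1,1,1,1], [2:1,1,1,2], [2:1,1,2], [2:1,1,3], [3:1], [3:2], [5:1], [5:1]]


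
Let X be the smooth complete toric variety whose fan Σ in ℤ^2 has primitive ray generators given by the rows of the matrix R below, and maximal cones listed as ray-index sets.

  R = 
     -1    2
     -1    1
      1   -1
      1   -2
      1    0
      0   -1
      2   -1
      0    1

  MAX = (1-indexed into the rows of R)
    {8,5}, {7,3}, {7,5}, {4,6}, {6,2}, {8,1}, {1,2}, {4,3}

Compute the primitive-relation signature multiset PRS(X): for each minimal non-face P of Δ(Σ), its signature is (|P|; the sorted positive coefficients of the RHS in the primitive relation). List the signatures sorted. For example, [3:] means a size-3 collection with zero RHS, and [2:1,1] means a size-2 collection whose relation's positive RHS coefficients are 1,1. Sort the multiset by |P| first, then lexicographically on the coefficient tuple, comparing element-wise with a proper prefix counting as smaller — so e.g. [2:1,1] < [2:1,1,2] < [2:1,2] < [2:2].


20 collections generate NE(X_Σ); each relation:

  {1,4}:  v_{1} + v_{4} = 0 — sig = [2:]
  {2,3}:  v_{2} + v_{3} = 0 — sig = [2:]
  {6,8}:  v_{6} + v_{8} = 0 — sig = [2:]
  {1,3}:  v_{1} + v_{3} = v_{8} — sig = [2:1]
  {1,6}:  v_{1} + v_{6} = v_{2} — sig = [2:1]
  {2,4}:  v_{2} + v_{4} = v_{6} — sig = [2:1]
  {2,5}:  v_{2} + v_{5} = v_{8} — sig = [2:1]
  {2,7}:  v_{2} + v_{7} = v_{5} — sig = [2:1]
  {2,8}:  v_{2} + v_{8} = v_{1} — sig = [2:1]
  {3,5}:  v_{3} + v_{5} = v_{7} — sig = [2:1]
  {3,6}:  v_{3} + v_{6} = v_{4} — sig = [2:1]
  {3,8}:  v_{3} + v_{8} = v_{5} — sig = [2:1]
  {4,8}:  v_{4} + v_{8} = v_{3} — sig = [2:1]
  {5,6}:  v_{5} + v_{6} = v_{3} — sig = [2:1]
  {1,7}:  v_{1} + v_{7} = v_{5} + v_{8} — sig = [2:1,1]
  {1,5}:  v_{1} + v_{5} = 2·v_{8} — sig = [2:2]
  {4,5}:  v_{4} + v_{5} = 2·v_{3} — sig = [2:2]
  {6,7}:  v_{6} + v_{7} = 2·v_{3} — sig = [2:2]
  {7,8}:  v_{7} + v_{8} = 2·v_{5} — sig = [2:2]
  {4,7}:  v_{4} + v_{7} = 3·v_{3} — sig = [2:3]

Sorted signature multiset PRS(X):
[[2:], [2:], [2:], [2:1], [2:1], [2:1], [2:1], [2:1], [2:1], [2:1], [2:1], [2:1], [2:1], [2:1], [2:1,1], [2:2], [2:2], [2:2], [2:2], [2:3]]


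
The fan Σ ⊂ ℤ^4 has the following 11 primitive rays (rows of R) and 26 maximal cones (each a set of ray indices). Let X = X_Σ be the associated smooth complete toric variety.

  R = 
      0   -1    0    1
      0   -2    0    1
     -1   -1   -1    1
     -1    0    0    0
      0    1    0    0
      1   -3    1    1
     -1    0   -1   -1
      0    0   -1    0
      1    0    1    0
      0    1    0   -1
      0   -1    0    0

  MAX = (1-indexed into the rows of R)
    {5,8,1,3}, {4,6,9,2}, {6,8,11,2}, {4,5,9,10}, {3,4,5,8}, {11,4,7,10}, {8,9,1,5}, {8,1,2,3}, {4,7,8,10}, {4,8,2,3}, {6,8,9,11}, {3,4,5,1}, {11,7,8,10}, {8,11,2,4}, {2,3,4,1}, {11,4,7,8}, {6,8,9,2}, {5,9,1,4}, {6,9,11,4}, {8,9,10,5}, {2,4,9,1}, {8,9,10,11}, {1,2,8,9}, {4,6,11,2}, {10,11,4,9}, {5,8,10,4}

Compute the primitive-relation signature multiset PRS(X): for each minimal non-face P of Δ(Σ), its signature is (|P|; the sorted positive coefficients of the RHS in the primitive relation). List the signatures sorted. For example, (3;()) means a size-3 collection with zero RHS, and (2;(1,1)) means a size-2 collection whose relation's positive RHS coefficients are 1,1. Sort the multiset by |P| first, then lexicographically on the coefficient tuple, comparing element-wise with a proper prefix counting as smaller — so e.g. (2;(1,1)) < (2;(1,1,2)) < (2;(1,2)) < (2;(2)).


Σ has 23 primitive collections:

  {1,10}:  v_{1} + v_{10} = 0  →  sig = (2;())
  {5,11}:  v_{5} + v_{11} = 0  →  sig = (2;())
  {1,11}:  v_{1} + v_{11} = v_{2}  →  sig = (2;(1))
  {2,5}:  v_{2} + v_{5} = v_{1}  →  sig = (2;(1))
  {2,10}:  v_{2} + v_{10} = v_{11}  →  sig = (2;(1))
  {3,9}:  v_{3} + v_{9} = v_{1}  →  sig = (2;(1))
  {3,10}:  v_{3} + v_{10} = v_{4} + v_{8}  →  sig = (2;(1,1))
  {5,6}:  v_{5} + v_{6} = v_{2} + v_{9}  →  sig = (2;(1,1))
  {7,9}:  v_{7} + v_{9} = v_{10} + v_{11}  →  sig = (2;(1,1))
  {1,7}:  v_{1} + v_{7} = v_{4} + v_{8} + v_{11}  →  sig = (2;(1,1,1))
  {3,11}:  v_{3} + v_{11} = v_{2} + v_{4} + v_{8}  →  sig = (2;(1,1,1))
  {5,7}:  v_{5} + v_{7} = v_{4} + v_{8} + v_{10}  →  sig = (2;(1,1,1))
  {2,7}:  v_{2} + v_{7} = v_{4} + v_{8} + 2·v_{11}  →  sig = (2;(1,1,2))
  {1,6}:  v_{1} + v_{6} = 2·v_{2} + v_{9}  →  sig = (2;(1,2))
  {6,10}:  v_{6} + v_{10} = v_{9} + 2·v_{11}  →  sig = (2;(1,2))
  {3,7}:  v_{3} + v_{7} = 2·v_{4} + 2·v_{8} + v_{11}  →  sig = (2;(1,2,2))
  {3,6}:  v_{3} + v_{6} = 2·v_{2}  →  sig = (2;(2))
  {6,7}:  v_{6} + v_{7} = 3·v_{11}  →  sig = (2;(3))
  {4,8,9}:  v_{4} + v_{8} + v_{9} = 0  →  sig = (3;())
  {1,4,8}:  v_{1} + v_{4} + v_{8} = v_{3}  →  sig = (3;(1))
  {2,9,11}:  v_{2} + v_{9} + v_{11} = v_{6}  →  sig = (3;(1))
  {4,6,8}:  v_{4} + v_{6} + v_{8} = v_{2} + v_{11}  →  sig = (3;(1,1))
  {4,8,10,11}:  v_{4} + v_{8} + v_{10} + v_{11} = v_{7}  →  sig = (4;(1))

Sorted signature multiset PRS(X):
    (2;())
    (2;())
    (2;(1))
    (2;(1))
    (2;(1))
    (2;(1))
    (2;(1,1))
    (2;(1,1))
    (2;(1,1))
    (2;(1,1,1))
    (2;(1,1,1))
    (2;(1,1,1))
    (2;(1,1,2))
    (2;(1,2))
    (2;(1,2))
    (2;(1,2,2))
    (2;(2))
    (2;(3))
    (3;())
    (3;(1))
    (3;(1))
    (3;(1,1))
    (4;(1))


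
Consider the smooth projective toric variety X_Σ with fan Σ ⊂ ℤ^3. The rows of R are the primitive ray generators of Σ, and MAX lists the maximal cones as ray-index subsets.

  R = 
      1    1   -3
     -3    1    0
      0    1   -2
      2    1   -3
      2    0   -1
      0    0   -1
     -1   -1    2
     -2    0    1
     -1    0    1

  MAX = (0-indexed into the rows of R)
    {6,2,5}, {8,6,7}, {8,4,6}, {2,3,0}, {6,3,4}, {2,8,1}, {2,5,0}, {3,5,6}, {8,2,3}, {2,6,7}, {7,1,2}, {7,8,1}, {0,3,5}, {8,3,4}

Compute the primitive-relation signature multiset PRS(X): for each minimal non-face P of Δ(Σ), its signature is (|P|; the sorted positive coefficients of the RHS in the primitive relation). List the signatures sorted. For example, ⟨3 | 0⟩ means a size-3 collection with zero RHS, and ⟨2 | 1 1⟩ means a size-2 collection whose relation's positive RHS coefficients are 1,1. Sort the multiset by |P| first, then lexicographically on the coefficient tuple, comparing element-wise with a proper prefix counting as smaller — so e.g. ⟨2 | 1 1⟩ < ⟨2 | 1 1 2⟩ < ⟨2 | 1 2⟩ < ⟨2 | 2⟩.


20 collections generate NE(X_Σ); each relation:

  P={4,7}:  v_{4} + v_{7} = 0  ⟹  sig = ⟨2 | 0⟩
  P={0,6}:  v_{0} + v_{6} = v_{5}  ⟹  sig = ⟨2 | 1⟩
  P={0,8}:  v_{0} + v_{8} = v_{2}  ⟹  sig = ⟨2 | 1⟩
  P={2,4}:  v_{2} + v_{4} = v_{3}  ⟹  sig = ⟨2 | 1⟩
  P={3,7}:  v_{3} + v_{7} = v_{2}  ⟹  sig = ⟨2 | 1⟩
  P={1,4}:  v_{1} + v_{4} = v_{2} + v_{8}  ⟹  sig = ⟨2 | 1 1⟩
  P={5,8}:  v_{5} + v_{8} = v_{2} + v_{6}  ⟹  sig = ⟨2 | 1 1⟩
  P={1,5}:  v_{1} + v_{5} = 2·v_{2} + v_{6} + v_{7}  ⟹  sig = ⟨2 | 1 1 2⟩
  P={0,1}:  v_{0} + v_{1} = 2·v_{2} + v_{7}  ⟹  sig = ⟨2 | 1 2⟩
  P={0,4}:  v_{0} + v_{4} = 2·v_{3} + v_{6}  ⟹  sig = ⟨2 | 1 2⟩
  P={0,7}:  v_{0} + v_{7} = 2·v_{2} + v_{6}  ⟹  sig = ⟨2 | 1 2⟩
  P={1,3}:  v_{1} + v_{3} = 2·v_{2} + v_{8}  ⟹  sig = ⟨2 | 1 2⟩
  P={1,6}:  v_{1} + v_{6} = 2·v_{7}  ⟹  sig = ⟨2 | 2⟩
  P={4,5}:  v_{4} + v_{5} = 2·v_{3} + 2·v_{6}  ⟹  sig = ⟨2 | 2 2⟩
  P={5,7}:  v_{5} + v_{7} = 2·v_{2} + 2·v_{6}  ⟹  sig = ⟨2 | 2 2⟩
  P={3,6,8}:  v_{3} + v_{6} + v_{8} = 0  ⟹  sig = ⟨3 | 0⟩
  P={2,3,6}:  v_{2} + v_{3} + v_{6} = v_{0}  ⟹  sig = ⟨3 | 1⟩
  P={2,6,8}:  v_{2} + v_{6} + v_{8} = v_{7}  ⟹  sig = ⟨3 | 1⟩
  P={2,7,8}:  v_{2} + v_{7} + v_{8} = v_{1}  ⟹  sig = ⟨3 | 1⟩
  P={2,3,5}:  v_{2} + v_{3} + v_{5} = 2·v_{0}  ⟹  sig = ⟨3 | 2⟩

Sorted signature multiset PRS(X):
    |P|=2: 15 collections, coeffs (), (1), (1), (1), (1), (1,1), (1,1), (1,1,2), (1,2), (1,2), (1,2), (1,2), (2), (2,2), (2,2)
    |P|=3: 5 collections, coeffs (), (1), (1), (1), (2)


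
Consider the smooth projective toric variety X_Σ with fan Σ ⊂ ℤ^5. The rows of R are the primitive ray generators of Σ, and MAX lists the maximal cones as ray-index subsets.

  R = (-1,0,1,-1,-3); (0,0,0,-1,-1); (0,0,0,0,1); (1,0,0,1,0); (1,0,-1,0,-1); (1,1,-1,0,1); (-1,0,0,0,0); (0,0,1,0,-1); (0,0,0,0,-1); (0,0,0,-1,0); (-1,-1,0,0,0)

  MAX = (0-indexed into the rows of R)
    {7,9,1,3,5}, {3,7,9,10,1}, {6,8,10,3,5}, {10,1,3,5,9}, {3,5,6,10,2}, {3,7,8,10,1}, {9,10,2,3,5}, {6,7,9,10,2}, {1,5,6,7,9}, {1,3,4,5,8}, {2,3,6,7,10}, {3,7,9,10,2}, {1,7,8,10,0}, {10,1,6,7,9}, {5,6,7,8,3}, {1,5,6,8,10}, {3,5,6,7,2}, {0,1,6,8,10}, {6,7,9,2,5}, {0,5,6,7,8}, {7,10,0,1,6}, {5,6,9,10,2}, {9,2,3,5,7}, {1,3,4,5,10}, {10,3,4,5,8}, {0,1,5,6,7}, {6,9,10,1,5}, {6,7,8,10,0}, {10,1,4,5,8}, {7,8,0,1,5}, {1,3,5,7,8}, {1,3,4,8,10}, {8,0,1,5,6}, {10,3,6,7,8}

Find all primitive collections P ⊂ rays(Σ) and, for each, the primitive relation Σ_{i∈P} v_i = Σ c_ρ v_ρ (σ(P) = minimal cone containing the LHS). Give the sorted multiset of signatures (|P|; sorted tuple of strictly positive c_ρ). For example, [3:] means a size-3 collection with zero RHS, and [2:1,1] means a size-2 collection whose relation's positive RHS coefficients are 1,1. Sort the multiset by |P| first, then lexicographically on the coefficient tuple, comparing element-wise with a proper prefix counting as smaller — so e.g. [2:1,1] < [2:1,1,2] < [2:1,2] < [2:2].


The 17 primitive collections of Σ (r=11, n=5):

  • {2,8}:  v_{2} + v_{8} = 0  ⇒ sig = [2:]
  • {1,2}:  v_{1} + v_{2} = v_{9}  ⇒ sig = [2:1]
  • {8,9}:  v_{8} + v_{9} = v_{1}  ⇒ sig = [2:1]
  • {0,2}:  v_{0} + v_{2} = v_{1} + v_{6} + v_{7}  ⇒ sig = [2:1,1,1]
  • {4,7}:  v_{4} + v_{7} = v_{1} + v_{3} + v_{8}  ⇒ sig = [2:1,1,1]
  • {2,4}:  v_{2} + v_{4} = v_{1} + v_{3} + v_{5} + v_{10}  ⇒ sig = [2:1,1,1,1]
  • {4,9}:  v_{4} + v_{9} = 2·v_{1} + v_{3} + v_{5} + v_{10}  ⇒ sig = [2:1,1,1,2]
  • {0,9}:  v_{0} + v_{9} = 2·v_{1} + v_{6} + v_{7}  ⇒ sig = [2:1,1,2]
  • {4,6}:  v_{4} + v_{6} = v_{5} + 2·v_{8} + v_{10}  ⇒ sig = [2:1,1,2]
  • {0,3}:  v_{0} + v_{3} = v_{7} + 2·v_{8}  ⇒ sig = [2:1,2]
  • {0,4}:  v_{0} + v_{4} = v_{1} + 3·v_{8}  ⇒ sig = [2:1,3]
  • {3,6,9}:  v_{3} + v_{6} + v_{9} = 0  ⇒ sig = [3:]
  • {5,7,10}:  v_{5} + v_{7} + v_{10} = 0  ⇒ sig = [3:]
  • {1,3,6}:  v_{1} + v_{3} + v_{6} = v_{8}  ⇒ sig = [3:1]
  • {0,5,10}:  v_{0} + v_{5} + v_{10} = v_{1} + v_{6} + v_{8}  ⇒ sig = [3:1,1,1]
  • {1,6,7,8}:  v_{1} + v_{6} + v_{7} + v_{8} = v_{0}  ⇒ sig = [4:1]
  • {1,3,5,8,10}:  v_{1} + v_{3} + v_{5} + v_{8} + v_{10} = v_{4}  ⇒ sig = [5:1]

Signatures (|P|; sorted positive RHS coefficients), sorted:
{ [2:],  [2:1] ×2,  [2:1,1,1] ×2,  [2:1,1,1,1],  [2:1,1,1,2],  [2:1,1,2] ×2,  [2:1,2],  [2:1,3],  [3:] ×2,  [3:1],  [3:1,1,1],  [4:1],  [5:1] }


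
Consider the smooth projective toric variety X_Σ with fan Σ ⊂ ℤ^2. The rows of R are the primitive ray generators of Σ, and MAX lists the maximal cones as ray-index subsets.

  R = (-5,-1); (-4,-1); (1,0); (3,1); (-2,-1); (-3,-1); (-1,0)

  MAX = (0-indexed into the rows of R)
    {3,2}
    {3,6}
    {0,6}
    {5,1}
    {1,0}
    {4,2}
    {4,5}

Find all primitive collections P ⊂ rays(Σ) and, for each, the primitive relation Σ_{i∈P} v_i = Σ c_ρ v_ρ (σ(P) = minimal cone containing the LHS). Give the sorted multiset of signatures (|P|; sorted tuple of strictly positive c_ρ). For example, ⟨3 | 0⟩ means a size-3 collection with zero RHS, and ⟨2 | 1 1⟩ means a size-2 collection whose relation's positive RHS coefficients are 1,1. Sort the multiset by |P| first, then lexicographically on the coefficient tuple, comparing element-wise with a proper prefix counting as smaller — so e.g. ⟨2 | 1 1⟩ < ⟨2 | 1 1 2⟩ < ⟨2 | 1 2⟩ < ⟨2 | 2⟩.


Primitive collections (14):

  P={2,6}:  v_{2} + v_{6} = 0  ⟹  sig = ⟨2 | 0⟩
  P={3,5}:  v_{3} + v_{5} = 0  ⟹  sig = ⟨2 | 0⟩
  P={0,2}:  v_{0} + v_{2} = v_{1}  ⟹  sig = ⟨2 | 1⟩
  P={1,2}:  v_{1} + v_{2} = v_{5}  ⟹  sig = ⟨2 | 1⟩
  P={1,3}:  v_{1} + v_{3} = v_{6}  ⟹  sig = ⟨2 | 1⟩
  P={1,6}:  v_{1} + v_{6} = v_{0}  ⟹  sig = ⟨2 | 1⟩
  P={2,5}:  v_{2} + v_{5} = v_{4}  ⟹  sig = ⟨2 | 1⟩
  P={3,4}:  v_{3} + v_{4} = v_{2}  ⟹  sig = ⟨2 | 1⟩
  P={4,6}:  v_{4} + v_{6} = v_{5}  ⟹  sig = ⟨2 | 1⟩
  P={5,6}:  v_{5} + v_{6} = v_{1}  ⟹  sig = ⟨2 | 1⟩
  P={0,4}:  v_{0} + v_{4} = v_{1} + v_{5}  ⟹  sig = ⟨2 | 1 1⟩
  P={0,3}:  v_{0} + v_{3} = 2·v_{6}  ⟹  sig = ⟨2 | 2⟩
  P={0,5}:  v_{0} + v_{5} = 2·v_{1}  ⟹  sig = ⟨2 | 2⟩
  P={1,4}:  v_{1} + v_{4} = 2·v_{5}  ⟹  sig = ⟨2 | 2⟩

Hence PRS(X_Σ) =
[⟨2 | 0⟩, ⟨2 | 0⟩, ⟨2 | 1⟩, ⟨2 | 1⟩, ⟨2 | 1⟩, ⟨2 | 1⟩, ⟨2 | 1⟩, ⟨2 | 1⟩, ⟨2 | 1⟩, ⟨2 | 1⟩, ⟨2 | 1 1⟩, ⟨2 | 2⟩, ⟨2 | 2⟩, ⟨2 | 2⟩]


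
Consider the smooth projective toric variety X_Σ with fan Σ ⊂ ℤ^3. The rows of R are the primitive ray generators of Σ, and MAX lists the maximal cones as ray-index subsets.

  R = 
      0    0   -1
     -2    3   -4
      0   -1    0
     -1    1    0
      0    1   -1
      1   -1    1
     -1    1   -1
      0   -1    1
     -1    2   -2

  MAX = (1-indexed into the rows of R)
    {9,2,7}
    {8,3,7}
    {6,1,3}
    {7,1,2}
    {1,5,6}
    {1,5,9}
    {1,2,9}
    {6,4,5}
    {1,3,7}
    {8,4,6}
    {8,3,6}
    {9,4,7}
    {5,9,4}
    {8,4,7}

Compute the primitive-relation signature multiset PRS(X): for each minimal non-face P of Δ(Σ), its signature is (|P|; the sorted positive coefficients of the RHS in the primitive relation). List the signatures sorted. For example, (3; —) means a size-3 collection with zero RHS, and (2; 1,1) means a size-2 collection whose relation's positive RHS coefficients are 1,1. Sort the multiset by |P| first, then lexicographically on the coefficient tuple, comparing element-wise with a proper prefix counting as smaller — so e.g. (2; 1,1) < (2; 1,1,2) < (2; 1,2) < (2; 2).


Σ has 16 primitive collections:

  P={5,8}:  v_{5} + v_{8} = 0  ⇒ sig = (2; —)
  P={6,7}:  v_{6} + v_{7} = 0  ⇒ sig = (2; —)
  P={1,4}:  v_{1} + v_{4} = v_{7}  ⇒ sig = (2; 1)
  P={1,8}:  v_{1} + v_{8} = v_{3}  ⇒ sig = (2; 1)
  P={3,5}:  v_{3} + v_{5} = v_{1}  ⇒ sig = (2; 1)
  P={5,7}:  v_{5} + v_{7} = v_{9}  ⇒ sig = (2; 1)
  P={6,9}:  v_{6} + v_{9} = v_{5}  ⇒ sig = (2; 1)
  P={8,9}:  v_{8} + v_{9} = v_{7}  ⇒ sig = (2; 1)
  P={2,6}:  v_{2} + v_{6} = v_{1} + v_{9}  ⇒ sig = (2; 1,1)
  P={3,4}:  v_{3} + v_{4} = v_{7} + v_{8}  ⇒ sig = (2; 1,1)
  P={3,9}:  v_{3} + v_{9} = v_{1} + v_{7}  ⇒ sig = (2; 1,1)
  P={2,4}:  v_{2} + v_{4} = 2·v_{7} + v_{9}  ⇒ sig = (2; 1,2)
  P={2,5}:  v_{2} + v_{5} = v_{1} + 2·v_{9}  ⇒ sig = (2; 1,2)
  P={2,8}:  v_{2} + v_{8} = v_{1} + 2·v_{7}  ⇒ sig = (2; 1,2)
  P={2,3}:  v_{2} + v_{3} = 2·v_{1} + 2·v_{7}  ⇒ sig = (2; 2,2)
  P={1,7,9}:  v_{1} + v_{7} + v_{9} = v_{2}  ⇒ sig = (3; 1)

so the primitive-relation signature multiset is
{ (2; —) ×2,  (2; 1) ×6,  (2; 1,1) ×3,  (2; 1,2) ×3,  (2; 2,2),  (3; 1) }


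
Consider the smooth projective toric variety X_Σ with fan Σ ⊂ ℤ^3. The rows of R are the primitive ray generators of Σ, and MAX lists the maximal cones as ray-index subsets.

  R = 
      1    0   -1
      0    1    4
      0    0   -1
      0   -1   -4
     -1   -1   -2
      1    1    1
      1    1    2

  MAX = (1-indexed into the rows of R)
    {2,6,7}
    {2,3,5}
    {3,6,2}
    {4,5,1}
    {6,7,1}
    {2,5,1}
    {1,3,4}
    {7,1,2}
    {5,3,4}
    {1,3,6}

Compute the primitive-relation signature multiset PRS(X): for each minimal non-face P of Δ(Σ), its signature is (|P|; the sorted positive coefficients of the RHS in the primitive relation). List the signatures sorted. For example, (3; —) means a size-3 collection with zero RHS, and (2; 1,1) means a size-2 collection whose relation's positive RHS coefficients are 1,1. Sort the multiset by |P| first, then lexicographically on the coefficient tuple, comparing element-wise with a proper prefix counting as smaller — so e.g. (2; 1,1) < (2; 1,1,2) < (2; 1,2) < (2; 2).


Primitive collections (9):

  P = {2,4}:  v_{2} + v_{4} = 0  ⇒ sig = (2; —)
  P = {5,7}:  v_{5} + v_{7} = 0  ⇒ sig = (2; —)
  P = {3,7}:  v_{3} + v_{7} = v_{6}  ⇒ sig = (2; 1)
  P = {5,6}:  v_{5} + v_{6} = v_{3}  ⇒ sig = (2; 1)
  P = {4,7}:  v_{4} + v_{7} = v_{1} + v_{3}  ⇒ sig = (2; 1,1)
  P = {4,6}:  v_{4} + v_{6} = v_{1} + 2·v_{3}  ⇒ sig = (2; 1,2)
  P = {1,2,3}:  v_{1} + v_{2} + v_{3} = v_{7}  ⇒ sig = (3; 1)
  P = {1,3,5}:  v_{1} + v_{3} + v_{5} = v_{4}  ⇒ sig = (3; 1)
  P = {1,2,6}:  v_{1} + v_{2} + v_{6} = 2·v_{7}  ⇒ sig = (3; 2)

Signatures (|P|; sorted positive RHS coefficients), sorted:
{ (2; —) ×2,  (2; 1) ×2,  (2; 1,1),  (2; 1,2),  (3; 1) ×2,  (3; 2) }


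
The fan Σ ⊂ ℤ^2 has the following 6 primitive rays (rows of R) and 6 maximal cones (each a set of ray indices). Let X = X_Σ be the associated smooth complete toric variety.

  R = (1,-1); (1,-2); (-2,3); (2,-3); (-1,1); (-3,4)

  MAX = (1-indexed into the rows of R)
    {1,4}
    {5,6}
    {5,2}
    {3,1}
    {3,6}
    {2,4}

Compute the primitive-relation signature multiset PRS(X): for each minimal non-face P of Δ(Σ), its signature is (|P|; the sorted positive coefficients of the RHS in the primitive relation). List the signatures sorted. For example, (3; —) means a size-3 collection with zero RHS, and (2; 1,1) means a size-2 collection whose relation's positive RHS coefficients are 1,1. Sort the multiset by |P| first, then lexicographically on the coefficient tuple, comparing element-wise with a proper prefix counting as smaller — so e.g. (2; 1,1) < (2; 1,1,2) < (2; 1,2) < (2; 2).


Primitive collections (9):

  {1,5}:  v_{1} + v_{5} = 0  ⟹  sig = (2; —)
  {3,4}:  v_{3} + v_{4} = 0  ⟹  sig = (2; —)
  {1,2}:  v_{1} + v_{2} = v_{4}  ⟹  sig = (2; 1)
  {1,6}:  v_{1} + v_{6} = v_{3}  ⟹  sig = (2; 1)
  {2,3}:  v_{2} + v_{3} = v_{5}  ⟹  sig = (2; 1)
  {3,5}:  v_{3} + v_{5} = v_{6}  ⟹  sig = (2; 1)
  {4,5}:  v_{4} + v_{5} = v_{2}  ⟹  sig = (2; 1)
  {4,6}:  v_{4} + v_{6} = v_{5}  ⟹  sig = (2; 1)
  {2,6}:  v_{2} + v_{6} = 2·v_{5}  ⟹  sig = (2; 2)

Hence PRS(X_Σ) =
    (2; —)
    (2; —)
    (2; 1)
    (2; 1)
    (2; 1)
    (2; 1)
    (2; 1)
    (2; 1)
    (2; 2)
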